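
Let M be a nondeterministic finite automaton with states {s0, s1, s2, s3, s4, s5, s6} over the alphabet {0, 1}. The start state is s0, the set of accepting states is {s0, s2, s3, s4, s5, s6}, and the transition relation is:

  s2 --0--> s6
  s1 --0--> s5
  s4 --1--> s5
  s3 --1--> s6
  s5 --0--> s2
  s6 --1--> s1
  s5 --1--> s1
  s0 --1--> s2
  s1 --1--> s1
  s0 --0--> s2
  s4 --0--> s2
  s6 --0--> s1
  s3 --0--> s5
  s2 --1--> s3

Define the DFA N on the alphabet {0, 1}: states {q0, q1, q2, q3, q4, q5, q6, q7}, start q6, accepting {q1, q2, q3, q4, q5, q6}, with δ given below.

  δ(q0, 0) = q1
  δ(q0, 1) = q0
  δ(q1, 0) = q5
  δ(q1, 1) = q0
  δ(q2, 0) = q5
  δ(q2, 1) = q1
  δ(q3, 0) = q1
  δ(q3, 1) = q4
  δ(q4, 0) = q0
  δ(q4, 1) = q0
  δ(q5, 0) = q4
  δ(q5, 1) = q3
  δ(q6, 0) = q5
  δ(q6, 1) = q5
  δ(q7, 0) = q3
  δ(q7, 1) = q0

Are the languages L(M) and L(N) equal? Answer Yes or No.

Yes

Exploring the product automaton M × N from the start pair (s0, q6), following both machines on each input symbol, reaches 6 state pairs: (s0, q6), (s2, q5), (s6, q4), (s3, q3), (s1, q0), (s5, q1).
M accepts in {s0, s2, s3, s4, s5, s6} and N accepts in {q1, q2, q3, q4, q5, q6}. In every reachable pair the two components are either both accepting — (s0, q6), (s2, q5), (s6, q4), (s3, q3), (s5, q1) — or both non-accepting, so no string is accepted by exactly one of the machines: L(M) \ L(N) and L(N) \ L(M) are both empty.
Hence every string is accepted by M iff it is accepted by N, and the two languages coincide.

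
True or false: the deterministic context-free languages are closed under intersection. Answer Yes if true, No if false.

No

DCFLs are closed under complement (normalise the DPDA to read all of its input, then flip the verdict). If they were also closed under intersection, De Morgan would make them closed under union; but {aⁿbⁿ : n≥0} and {aⁿb²ⁿ : n≥0} are DCFLs (push the a's; pop one per b, respectively one per two b's) whose union no deterministic PDA accepts: a DPDA for it would have a single run on aⁿb²ⁿ, accepting after the prefix aⁿbⁿ and accepting again after n more b's; an ordinary PDA that simulates it on a's and b's and, at any moment when it is accepting, may switch to reading only a fresh letter c while feeding each c to the simulation as a b, would accept aⁱbʲcᵏ (k≥1) exactly when both aⁱbʲ and aⁱbʲ⁺ᵏ are in the language, i.e. its language intersected with the regular set a*b*c⁺ would be exactly {aⁿbⁿcⁿ : n≥1} — impossible, since context-free languages are closed under intersection with regular sets and {aⁿbⁿcⁿ} is not context-free.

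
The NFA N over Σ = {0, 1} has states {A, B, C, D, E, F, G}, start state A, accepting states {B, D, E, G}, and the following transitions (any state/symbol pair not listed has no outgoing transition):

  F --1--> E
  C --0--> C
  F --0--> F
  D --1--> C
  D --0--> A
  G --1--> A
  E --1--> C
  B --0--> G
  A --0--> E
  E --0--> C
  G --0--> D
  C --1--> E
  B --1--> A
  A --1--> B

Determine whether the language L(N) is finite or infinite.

infinite

State A is reachable from the start and can reach an accepting state, and it lies on the cycle A → B → A.
Traversing that cycle any number of times yields accepted strings of unbounded length, so the language is infinite.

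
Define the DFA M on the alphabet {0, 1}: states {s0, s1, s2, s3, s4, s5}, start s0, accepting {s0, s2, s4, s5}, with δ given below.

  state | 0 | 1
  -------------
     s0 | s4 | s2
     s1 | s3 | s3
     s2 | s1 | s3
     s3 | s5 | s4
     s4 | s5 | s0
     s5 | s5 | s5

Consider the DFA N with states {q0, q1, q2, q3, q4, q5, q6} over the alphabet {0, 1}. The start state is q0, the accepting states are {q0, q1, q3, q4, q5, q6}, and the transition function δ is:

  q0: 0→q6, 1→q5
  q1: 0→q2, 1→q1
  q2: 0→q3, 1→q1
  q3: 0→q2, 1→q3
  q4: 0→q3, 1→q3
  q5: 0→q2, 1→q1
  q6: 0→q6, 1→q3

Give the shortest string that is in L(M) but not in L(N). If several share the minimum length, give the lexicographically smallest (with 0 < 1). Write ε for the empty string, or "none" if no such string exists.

010

The string 010 is accepted by M but not by N.
No shorter string lies in the difference, and 010 is the lexicographically first length-3 string in L(M) \ L(N).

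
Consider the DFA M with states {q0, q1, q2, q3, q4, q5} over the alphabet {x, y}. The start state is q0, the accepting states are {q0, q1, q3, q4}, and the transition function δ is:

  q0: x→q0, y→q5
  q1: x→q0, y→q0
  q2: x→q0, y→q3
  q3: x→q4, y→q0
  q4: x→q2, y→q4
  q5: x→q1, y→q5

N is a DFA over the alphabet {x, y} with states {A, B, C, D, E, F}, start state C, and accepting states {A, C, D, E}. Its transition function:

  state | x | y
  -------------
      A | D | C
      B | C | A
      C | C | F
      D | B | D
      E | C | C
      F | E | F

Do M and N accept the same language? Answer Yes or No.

Yes

Exploring the product automaton M × N from the start pair (q0, C), following both machines on each input symbol, reaches 3 state pairs: (q0, C), (q5, F), (q1, E).
M accepts in {q0, q1, q3, q4} and N accepts in {A, C, D, E}. In every reachable pair the two components are either both accepting — (q0, C), (q1, E) — or both non-accepting, so no string is accepted by exactly one of the machines: L(M) \ L(N) and L(N) \ L(M) are both empty.
Hence every string is accepted by M iff it is accepted by N, and the two languages coincide.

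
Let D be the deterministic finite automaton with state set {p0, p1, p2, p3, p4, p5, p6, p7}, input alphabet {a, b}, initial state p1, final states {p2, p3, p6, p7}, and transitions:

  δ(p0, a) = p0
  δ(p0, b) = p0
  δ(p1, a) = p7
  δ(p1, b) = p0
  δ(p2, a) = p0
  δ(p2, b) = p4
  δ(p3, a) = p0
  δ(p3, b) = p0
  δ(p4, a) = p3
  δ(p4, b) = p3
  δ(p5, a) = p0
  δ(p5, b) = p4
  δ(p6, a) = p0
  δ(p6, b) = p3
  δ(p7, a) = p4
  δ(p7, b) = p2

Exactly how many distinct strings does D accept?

6

The useful subgraph on states {p1, p2, p3, p4, p7} is acyclic, so L(D) is finite; the longest accepting path visits 5 useful states, giving maximum string length 4.
Counting accepting paths from p1 by length: 1 of length 1, 1 of length 2, 2 of length 3, 2 of length 4. Total 6.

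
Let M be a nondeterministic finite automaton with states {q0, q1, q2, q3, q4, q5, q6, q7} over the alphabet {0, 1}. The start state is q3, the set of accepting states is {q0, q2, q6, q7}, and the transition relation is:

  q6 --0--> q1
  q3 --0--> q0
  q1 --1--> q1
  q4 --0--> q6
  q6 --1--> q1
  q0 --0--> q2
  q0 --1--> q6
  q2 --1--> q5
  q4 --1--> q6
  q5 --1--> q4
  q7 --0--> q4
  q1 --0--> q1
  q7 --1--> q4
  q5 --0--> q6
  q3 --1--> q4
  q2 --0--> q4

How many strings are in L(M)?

10

The useful subgraph on states {q0, q2, q3, q4, q5, q6} is acyclic, so L(M) is finite; the longest accepting path visits 6 useful states, giving maximum string length 5.
Counting accepting paths from q3 by length: 1 of length 1, 4 of length 2, 3 of length 4, 2 of length 5. Total 10.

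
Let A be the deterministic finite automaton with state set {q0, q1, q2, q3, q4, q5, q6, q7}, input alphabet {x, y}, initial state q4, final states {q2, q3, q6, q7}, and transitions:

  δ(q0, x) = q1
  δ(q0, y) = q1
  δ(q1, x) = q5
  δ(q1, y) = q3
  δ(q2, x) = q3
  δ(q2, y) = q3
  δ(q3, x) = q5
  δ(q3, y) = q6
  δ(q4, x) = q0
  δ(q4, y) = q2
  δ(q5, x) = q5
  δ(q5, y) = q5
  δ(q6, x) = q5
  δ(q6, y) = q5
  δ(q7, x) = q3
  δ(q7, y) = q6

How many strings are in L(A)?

The useful subgraph on states {q0, q1, q2, q3, q4, q6} is acyclic, so L(A) is finite; the longest accepting path visits 5 useful states, giving maximum string length 4.
Counting accepting paths from q4 by length: 1 of length 1, 2 of length 2, 4 of length 3, 2 of length 4. Total 9.

9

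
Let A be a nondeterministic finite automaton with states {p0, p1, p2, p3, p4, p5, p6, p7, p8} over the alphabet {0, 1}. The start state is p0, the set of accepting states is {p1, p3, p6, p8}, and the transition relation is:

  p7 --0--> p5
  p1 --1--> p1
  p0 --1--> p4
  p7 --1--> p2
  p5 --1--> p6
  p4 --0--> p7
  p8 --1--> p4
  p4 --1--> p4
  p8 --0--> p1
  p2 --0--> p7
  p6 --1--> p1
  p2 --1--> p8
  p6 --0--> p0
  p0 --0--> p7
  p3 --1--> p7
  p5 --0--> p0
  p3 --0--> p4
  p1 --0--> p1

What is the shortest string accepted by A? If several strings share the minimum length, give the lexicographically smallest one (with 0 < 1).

001

A breadth-first search from p0 reaches an accepting state first via the path p0 → p7 → p5 → p6 on input 001.
No string of length < 3 is accepted (BFS exhausts all shorter strings without reaching an accepting state), and 001 is the lexicographically least accepting string of length 3.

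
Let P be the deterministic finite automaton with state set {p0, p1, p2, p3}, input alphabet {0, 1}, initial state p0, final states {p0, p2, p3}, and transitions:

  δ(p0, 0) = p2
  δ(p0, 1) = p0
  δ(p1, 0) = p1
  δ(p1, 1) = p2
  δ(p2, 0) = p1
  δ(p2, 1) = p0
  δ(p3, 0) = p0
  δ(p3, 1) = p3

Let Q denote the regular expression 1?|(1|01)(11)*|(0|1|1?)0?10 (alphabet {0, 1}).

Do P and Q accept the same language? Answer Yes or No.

The string 0 is accepted by P but rejected by Q.
So L(P) ≠ L(Q).

No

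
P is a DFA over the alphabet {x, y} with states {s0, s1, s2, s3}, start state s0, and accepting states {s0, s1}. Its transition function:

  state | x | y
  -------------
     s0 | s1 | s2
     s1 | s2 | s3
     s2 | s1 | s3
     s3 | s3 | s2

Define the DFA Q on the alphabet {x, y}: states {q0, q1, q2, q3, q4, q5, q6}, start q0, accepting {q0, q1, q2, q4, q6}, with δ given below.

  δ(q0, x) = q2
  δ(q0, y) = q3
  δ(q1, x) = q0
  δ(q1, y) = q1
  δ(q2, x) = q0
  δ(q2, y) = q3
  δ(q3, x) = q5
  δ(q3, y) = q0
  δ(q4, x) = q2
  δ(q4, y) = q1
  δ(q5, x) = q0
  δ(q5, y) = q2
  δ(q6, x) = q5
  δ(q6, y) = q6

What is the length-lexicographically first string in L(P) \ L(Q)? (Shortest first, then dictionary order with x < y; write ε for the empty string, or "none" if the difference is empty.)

yx

The string yx is accepted by P but not by Q.
No shorter string lies in the difference, and yx is the lexicographically first length-2 string in L(P) \ L(Q).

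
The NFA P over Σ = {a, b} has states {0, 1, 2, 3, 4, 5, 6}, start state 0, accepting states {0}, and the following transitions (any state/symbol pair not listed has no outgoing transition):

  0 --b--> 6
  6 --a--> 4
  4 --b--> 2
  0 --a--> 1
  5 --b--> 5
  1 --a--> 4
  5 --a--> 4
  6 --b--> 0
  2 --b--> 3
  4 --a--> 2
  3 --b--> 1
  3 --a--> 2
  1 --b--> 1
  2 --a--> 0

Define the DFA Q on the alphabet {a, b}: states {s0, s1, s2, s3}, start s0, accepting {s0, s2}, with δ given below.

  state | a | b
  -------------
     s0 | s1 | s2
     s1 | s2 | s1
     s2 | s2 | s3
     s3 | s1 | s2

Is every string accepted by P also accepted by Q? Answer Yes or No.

No

The string bb is in L(P) but not in L(Q).
So L(P) ⊄ L(Q).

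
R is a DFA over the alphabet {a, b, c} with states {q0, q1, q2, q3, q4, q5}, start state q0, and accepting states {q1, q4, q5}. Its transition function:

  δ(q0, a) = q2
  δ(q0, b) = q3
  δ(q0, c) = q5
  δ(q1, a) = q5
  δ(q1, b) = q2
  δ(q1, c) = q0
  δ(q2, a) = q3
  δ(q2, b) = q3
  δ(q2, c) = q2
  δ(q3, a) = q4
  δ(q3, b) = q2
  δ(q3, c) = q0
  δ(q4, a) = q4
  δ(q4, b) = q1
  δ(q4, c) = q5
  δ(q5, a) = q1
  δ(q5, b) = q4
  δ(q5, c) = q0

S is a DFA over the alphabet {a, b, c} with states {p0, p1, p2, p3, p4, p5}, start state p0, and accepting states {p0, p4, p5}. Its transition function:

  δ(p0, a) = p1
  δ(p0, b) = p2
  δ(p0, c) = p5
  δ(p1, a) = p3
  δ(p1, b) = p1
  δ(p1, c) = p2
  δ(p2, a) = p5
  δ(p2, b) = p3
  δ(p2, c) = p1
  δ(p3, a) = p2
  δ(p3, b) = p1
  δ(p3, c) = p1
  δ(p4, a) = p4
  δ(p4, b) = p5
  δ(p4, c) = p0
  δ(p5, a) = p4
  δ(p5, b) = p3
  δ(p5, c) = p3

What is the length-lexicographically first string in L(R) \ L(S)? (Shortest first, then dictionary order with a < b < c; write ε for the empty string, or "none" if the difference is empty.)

cb

The string cb is accepted by R but not by S.
No shorter string lies in the difference, and cb is the lexicographically first length-2 string in L(R) \ L(S).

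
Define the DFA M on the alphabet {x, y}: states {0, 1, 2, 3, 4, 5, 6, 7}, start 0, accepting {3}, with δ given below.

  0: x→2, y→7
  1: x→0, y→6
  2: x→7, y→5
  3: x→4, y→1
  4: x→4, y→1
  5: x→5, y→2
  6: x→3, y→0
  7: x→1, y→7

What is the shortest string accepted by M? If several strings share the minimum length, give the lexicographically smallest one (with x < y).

A breadth-first search from 0 reaches an accepting state first via the path 0 → 7 → 1 → 6 → 3 on input yxyx.
No string of length < 4 is accepted (BFS exhausts all shorter strings without reaching an accepting state), and yxyx is the lexicographically least accepting string of length 4.

yxyx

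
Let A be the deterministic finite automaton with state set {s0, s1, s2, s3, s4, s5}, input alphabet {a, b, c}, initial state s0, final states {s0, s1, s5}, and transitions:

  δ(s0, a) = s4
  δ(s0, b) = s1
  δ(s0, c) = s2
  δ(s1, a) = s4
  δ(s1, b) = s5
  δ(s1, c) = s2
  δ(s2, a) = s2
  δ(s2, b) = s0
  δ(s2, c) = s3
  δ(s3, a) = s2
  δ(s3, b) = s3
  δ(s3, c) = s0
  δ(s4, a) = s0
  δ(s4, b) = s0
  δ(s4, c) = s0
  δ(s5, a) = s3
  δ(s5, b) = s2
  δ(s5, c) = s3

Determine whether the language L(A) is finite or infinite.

State s0 is reachable from the start and can reach an accepting state, and it lies on the cycle s0 → s1 → s2 → s0.
Traversing that cycle any number of times yields accepted strings of unbounded length, so the language is infinite.

infinite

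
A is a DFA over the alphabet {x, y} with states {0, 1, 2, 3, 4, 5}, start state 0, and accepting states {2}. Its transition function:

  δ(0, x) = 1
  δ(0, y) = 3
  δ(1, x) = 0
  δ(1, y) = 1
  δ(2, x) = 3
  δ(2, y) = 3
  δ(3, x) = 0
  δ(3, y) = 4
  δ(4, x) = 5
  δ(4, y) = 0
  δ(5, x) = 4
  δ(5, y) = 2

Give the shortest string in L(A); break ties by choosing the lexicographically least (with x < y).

A breadth-first search from 0 reaches an accepting state first via the path 0 → 3 → 4 → 5 → 2 on input yyxy.
No string of length < 4 is accepted (BFS exhausts all shorter strings without reaching an accepting state), and yyxy is the lexicographically least accepting string of length 4.

yyxy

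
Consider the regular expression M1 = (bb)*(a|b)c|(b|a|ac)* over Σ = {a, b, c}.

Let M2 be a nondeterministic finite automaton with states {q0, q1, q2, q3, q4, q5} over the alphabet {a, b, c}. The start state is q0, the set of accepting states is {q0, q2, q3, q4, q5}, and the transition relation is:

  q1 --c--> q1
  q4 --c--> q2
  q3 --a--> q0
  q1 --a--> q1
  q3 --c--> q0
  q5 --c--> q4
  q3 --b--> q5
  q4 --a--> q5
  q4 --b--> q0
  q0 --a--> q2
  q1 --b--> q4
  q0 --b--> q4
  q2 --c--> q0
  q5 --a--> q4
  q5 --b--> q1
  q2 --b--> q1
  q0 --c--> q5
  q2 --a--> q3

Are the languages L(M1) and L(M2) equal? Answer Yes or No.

No

The string ab is accepted by M1 but rejected by M2.
So L(M1) ≠ L(M2).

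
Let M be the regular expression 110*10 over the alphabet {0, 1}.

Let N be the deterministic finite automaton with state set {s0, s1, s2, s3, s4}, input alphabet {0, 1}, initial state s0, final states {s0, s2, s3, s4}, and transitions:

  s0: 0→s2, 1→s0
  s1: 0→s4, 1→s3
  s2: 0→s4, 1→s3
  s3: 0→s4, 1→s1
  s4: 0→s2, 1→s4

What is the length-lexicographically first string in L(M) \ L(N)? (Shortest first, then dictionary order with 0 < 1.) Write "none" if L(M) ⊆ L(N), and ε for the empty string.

none

Converting the expression M to a DFA (subset construction, then merging equivalent states) gives the minimal DFA with states {m0, m1, m2, m3, m4, m5}, start state m0, accepting states {m5} and transitions m0: 0→m1, 1→m2; m1: 0→m1, 1→m1; m2: 0→m1, 1→m3; m3: 0→m3, 1→m4; m4: 0→m5, 1→m1; m5: 0→m1, 1→m1.
Exploring the product automaton M × N from the start pair (m0, s0), following both machines on each input symbol, reaches 15 state pairs: (m0, s0), (m1, s2), (m2, s0), (m1, s4), (m1, s3), (m3, s0), (m1, s1), (m3, s2), (m4, s0), (m3, s4), (m4, s3), (m5, s2), (m1, s0), (m4, s4), (m5, s4).
M accepts in {m5} and N accepts in {s0, s2, s3, s4}. The reachable pairs whose M-component is accepting are (m5, s2), (m5, s4); in each of them the N-component is accepting too, so the product for L(M) \ L(N) (M-component accepting, N-component rejecting) has no reachable accepting pair and the difference is empty.
So every string accepted by M is also accepted by N: L(M) \ L(N) = ∅ and there is no such string.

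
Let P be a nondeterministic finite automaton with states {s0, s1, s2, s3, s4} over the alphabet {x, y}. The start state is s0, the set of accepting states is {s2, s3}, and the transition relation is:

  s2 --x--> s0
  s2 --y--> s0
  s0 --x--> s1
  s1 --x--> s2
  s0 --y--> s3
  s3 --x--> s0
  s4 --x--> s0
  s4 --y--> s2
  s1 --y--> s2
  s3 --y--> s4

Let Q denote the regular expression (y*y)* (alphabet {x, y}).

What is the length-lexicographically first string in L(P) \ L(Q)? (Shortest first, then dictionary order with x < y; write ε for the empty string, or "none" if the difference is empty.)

The string xx is accepted by P but not by Q.
No shorter string lies in the difference, and xx is the lexicographically first length-2 string in L(P) \ L(Q).

xx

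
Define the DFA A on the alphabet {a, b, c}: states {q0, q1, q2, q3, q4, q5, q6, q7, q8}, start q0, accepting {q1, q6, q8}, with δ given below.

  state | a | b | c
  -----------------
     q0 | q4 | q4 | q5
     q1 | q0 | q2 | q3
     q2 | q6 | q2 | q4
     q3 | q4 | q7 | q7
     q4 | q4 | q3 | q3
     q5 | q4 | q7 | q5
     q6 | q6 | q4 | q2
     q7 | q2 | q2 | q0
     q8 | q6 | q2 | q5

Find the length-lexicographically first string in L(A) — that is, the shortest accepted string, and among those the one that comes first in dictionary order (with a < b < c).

cbaa

A breadth-first search from q0 reaches an accepting state first via the path q0 → q5 → q7 → q2 → q6 on input cbaa.
No string of length < 4 is accepted (BFS exhausts all shorter strings without reaching an accepting state), and cbaa is the lexicographically least accepting string of length 4.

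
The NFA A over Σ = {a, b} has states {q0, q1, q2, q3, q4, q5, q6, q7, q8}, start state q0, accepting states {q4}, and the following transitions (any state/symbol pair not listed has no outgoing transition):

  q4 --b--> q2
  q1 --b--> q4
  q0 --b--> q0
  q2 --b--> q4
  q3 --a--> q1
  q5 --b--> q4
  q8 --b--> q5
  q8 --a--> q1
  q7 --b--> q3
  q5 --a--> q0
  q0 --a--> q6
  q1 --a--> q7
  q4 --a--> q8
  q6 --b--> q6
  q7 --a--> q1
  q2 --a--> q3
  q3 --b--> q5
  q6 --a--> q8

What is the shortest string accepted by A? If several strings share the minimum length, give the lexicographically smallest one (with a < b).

A breadth-first search from q0 reaches an accepting state first via the path q0 → q6 → q8 → q1 → q4 on input aaab.
No string of length < 4 is accepted (BFS exhausts all shorter strings without reaching an accepting state), and aaab is the lexicographically least accepting string of length 4.

aaab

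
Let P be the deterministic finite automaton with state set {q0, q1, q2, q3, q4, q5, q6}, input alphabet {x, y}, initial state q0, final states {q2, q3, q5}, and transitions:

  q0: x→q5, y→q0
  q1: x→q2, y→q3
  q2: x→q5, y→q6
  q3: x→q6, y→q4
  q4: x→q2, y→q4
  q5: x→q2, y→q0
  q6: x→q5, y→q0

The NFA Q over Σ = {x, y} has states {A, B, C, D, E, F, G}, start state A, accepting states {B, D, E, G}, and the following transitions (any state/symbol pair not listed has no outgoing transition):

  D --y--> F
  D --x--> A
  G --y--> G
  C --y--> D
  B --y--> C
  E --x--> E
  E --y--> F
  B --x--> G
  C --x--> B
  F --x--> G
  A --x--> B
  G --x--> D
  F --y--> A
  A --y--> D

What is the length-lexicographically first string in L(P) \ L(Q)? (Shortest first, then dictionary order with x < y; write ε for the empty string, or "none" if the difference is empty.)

yx

The string yx is accepted by P but not by Q.
No shorter string lies in the difference, and yx is the lexicographically first length-2 string in L(P) \ L(Q).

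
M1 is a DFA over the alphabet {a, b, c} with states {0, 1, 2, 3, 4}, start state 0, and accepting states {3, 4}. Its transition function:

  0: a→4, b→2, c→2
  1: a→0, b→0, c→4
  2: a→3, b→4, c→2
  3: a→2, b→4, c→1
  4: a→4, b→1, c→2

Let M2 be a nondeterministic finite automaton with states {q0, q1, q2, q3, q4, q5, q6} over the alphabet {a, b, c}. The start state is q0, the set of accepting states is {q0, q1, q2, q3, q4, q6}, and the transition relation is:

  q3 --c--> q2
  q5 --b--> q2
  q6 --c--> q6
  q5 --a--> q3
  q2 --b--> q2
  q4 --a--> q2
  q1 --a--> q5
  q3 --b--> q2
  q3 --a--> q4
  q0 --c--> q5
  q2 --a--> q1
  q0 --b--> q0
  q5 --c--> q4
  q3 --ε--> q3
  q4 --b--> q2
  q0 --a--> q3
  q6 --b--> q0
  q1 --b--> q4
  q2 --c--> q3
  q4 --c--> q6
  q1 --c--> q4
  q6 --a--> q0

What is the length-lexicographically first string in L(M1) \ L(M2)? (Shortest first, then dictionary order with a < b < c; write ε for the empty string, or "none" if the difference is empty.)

abaa

The string abaa is accepted by M1 but not by M2.
No shorter string lies in the difference, and abaa is the lexicographically first length-4 string in L(M1) \ L(M2).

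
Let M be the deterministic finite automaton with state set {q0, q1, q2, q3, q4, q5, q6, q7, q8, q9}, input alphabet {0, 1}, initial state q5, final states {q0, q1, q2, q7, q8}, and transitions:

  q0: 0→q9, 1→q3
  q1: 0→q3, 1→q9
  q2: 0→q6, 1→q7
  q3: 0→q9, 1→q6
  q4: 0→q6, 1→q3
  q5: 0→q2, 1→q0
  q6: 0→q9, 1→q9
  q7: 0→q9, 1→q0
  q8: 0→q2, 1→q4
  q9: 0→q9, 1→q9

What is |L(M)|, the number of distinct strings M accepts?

4

The useful subgraph on states {q0, q2, q5, q7} is acyclic, so L(M) is finite; the longest accepting path visits 4 useful states, giving maximum string length 3.
Counting accepting paths from q5 by length: 2 of length 1, 1 of length 2, 1 of length 3. Total 4.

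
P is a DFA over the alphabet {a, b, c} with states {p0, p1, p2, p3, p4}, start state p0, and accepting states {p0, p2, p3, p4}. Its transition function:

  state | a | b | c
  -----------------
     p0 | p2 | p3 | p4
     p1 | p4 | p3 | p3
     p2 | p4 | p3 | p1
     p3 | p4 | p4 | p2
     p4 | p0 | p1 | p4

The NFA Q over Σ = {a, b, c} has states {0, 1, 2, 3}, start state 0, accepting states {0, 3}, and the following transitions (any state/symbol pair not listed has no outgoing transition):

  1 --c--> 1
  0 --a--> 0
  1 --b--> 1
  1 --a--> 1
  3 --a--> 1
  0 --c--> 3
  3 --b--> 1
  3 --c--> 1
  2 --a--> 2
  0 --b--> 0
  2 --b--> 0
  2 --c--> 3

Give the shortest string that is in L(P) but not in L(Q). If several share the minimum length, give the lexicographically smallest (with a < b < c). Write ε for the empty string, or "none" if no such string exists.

ca

The string ca is accepted by P but not by Q.
No shorter string lies in the difference, and ca is the lexicographically first length-2 string in L(P) \ L(Q).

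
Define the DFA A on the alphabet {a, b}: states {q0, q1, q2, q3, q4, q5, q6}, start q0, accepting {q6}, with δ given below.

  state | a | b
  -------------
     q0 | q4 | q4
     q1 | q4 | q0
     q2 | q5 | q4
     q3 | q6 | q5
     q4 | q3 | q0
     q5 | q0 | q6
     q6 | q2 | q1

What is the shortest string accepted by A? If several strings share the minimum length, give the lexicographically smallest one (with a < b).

A breadth-first search from q0 reaches an accepting state first via the path q0 → q4 → q3 → q6 on input aaa.
No string of length < 3 is accepted (BFS exhausts all shorter strings without reaching an accepting state), and aaa is the lexicographically least accepting string of length 3.

aaa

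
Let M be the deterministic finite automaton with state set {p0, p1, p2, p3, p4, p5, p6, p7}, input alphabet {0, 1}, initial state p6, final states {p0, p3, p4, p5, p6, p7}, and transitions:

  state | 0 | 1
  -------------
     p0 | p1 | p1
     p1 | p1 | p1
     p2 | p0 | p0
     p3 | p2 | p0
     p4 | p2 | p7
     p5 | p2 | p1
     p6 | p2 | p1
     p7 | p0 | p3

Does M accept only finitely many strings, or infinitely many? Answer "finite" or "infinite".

finite

The useful states (reachable from p6 and able to reach an accepting state) are {p0, p2, p6}.
Restricted to these states the transition graph has no cycle, so every accepting path has bounded length and L is finite.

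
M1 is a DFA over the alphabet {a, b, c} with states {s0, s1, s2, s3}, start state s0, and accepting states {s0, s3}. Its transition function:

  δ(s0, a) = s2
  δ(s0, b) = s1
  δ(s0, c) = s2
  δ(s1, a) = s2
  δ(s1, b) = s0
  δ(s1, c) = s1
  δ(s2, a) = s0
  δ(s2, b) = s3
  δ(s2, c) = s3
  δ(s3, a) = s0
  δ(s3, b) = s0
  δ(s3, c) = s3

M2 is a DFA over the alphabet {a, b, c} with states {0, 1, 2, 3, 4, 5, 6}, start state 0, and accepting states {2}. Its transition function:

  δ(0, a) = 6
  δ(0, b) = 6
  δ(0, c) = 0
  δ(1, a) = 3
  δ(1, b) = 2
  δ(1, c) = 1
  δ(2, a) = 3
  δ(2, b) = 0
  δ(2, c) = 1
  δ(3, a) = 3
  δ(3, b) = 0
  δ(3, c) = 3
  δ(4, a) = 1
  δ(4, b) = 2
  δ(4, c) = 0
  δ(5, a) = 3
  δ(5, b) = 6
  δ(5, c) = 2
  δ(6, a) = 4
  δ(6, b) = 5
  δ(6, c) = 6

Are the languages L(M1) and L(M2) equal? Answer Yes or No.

The empty string ε is accepted by M1 but rejected by M2.
So L(M1) ≠ L(M2).

No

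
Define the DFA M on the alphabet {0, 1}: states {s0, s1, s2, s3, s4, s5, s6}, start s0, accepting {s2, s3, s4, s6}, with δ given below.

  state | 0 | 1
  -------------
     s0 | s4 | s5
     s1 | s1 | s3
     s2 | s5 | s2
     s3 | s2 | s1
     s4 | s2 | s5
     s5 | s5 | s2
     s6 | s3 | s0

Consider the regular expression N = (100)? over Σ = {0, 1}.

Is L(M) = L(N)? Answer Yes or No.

No

The string 0 is accepted by M but rejected by N.
So L(M) ≠ L(N).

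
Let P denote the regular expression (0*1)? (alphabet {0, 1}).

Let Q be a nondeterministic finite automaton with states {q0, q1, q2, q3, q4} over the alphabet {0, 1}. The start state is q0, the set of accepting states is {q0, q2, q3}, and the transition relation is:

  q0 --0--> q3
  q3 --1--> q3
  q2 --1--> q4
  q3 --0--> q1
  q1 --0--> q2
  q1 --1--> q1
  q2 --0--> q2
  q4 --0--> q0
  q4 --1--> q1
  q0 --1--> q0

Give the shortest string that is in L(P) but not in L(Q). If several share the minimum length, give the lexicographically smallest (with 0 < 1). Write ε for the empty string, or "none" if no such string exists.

001

The string 001 is accepted by P but not by Q.
No shorter string lies in the difference, and 001 is the lexicographically first length-3 string in L(P) \ L(Q).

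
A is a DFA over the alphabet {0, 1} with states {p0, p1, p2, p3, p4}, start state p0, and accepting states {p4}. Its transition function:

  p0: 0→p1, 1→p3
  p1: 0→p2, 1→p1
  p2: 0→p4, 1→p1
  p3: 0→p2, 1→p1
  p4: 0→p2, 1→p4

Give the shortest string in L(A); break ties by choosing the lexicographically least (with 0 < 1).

000

A breadth-first search from p0 reaches an accepting state first via the path p0 → p1 → p2 → p4 on input 000.
No string of length < 3 is accepted (BFS exhausts all shorter strings without reaching an accepting state), and 000 is the lexicographically least accepting string of length 3.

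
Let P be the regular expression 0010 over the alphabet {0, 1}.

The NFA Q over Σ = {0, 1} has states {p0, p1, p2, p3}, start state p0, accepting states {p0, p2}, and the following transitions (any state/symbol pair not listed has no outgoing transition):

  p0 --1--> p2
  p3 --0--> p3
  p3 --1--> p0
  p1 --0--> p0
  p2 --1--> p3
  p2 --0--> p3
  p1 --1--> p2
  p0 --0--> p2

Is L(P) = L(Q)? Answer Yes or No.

No

The empty string ε is accepted by Q but rejected by P.
So L(P) ≠ L(Q).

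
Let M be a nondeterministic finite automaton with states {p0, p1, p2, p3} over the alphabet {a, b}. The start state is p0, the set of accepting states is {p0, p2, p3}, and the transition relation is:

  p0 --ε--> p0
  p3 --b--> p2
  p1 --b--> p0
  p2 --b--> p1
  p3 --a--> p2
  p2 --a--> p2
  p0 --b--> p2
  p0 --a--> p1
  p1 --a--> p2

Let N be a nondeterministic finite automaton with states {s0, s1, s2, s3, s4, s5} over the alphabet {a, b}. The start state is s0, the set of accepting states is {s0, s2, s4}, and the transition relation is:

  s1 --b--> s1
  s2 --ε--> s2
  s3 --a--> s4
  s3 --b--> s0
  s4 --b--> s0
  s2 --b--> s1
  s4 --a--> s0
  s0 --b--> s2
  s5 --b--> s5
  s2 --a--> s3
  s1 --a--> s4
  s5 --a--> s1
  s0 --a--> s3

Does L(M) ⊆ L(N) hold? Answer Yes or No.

The string ba is in L(M) but not in L(N).
So L(M) ⊄ L(N).

No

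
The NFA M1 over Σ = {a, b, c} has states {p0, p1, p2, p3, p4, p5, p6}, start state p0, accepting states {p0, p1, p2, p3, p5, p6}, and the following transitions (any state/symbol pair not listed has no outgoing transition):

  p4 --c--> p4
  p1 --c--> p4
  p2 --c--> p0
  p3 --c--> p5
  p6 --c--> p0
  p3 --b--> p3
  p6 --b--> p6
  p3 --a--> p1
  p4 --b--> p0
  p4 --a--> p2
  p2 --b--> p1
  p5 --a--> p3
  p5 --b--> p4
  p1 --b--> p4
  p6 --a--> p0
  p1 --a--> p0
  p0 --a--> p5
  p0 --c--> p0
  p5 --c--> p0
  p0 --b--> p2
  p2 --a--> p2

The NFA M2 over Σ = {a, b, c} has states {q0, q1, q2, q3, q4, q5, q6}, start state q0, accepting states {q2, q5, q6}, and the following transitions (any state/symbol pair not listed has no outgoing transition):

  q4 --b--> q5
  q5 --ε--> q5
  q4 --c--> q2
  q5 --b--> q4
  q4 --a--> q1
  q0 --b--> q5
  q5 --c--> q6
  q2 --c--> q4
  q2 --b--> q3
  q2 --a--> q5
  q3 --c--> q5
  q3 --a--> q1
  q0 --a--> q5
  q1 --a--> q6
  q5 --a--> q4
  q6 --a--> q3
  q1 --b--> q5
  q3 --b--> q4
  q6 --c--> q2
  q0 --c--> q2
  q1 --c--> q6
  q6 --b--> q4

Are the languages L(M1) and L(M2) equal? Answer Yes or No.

The empty string ε is accepted by M1 but rejected by M2.
So L(M1) ≠ L(M2).

No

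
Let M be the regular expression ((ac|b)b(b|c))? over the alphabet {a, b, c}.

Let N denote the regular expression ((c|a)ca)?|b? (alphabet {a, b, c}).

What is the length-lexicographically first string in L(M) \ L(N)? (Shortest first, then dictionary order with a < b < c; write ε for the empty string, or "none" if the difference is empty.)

The string bbb is accepted by M but not by N.
No shorter string lies in the difference, and bbb is the lexicographically first length-3 string in L(M) \ L(N).

bbb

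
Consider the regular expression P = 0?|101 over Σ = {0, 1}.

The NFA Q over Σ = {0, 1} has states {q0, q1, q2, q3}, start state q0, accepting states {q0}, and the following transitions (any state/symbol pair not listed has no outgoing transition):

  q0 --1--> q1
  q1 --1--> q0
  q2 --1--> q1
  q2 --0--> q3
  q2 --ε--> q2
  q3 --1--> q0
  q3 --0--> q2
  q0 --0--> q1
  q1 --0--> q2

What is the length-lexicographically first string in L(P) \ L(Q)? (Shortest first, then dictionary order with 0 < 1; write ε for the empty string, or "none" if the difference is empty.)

The string 0 is accepted by P but not by Q.
No shorter string lies in the difference, and 0 is the lexicographically first length-1 string in L(P) \ L(Q).

0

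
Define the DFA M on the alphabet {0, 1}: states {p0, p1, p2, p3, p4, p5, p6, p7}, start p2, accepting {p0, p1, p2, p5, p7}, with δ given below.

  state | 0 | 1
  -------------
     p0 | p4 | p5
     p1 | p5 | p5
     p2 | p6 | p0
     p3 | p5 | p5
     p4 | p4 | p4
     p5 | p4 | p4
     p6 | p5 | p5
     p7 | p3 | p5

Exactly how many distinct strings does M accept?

The useful subgraph on states {p0, p2, p5, p6} is acyclic, so L(M) is finite; the longest accepting path visits 3 useful states, giving maximum string length 2.
Counting accepting paths from p2 by length: 1 of length 0, 1 of length 1, 3 of length 2. Total 5.

5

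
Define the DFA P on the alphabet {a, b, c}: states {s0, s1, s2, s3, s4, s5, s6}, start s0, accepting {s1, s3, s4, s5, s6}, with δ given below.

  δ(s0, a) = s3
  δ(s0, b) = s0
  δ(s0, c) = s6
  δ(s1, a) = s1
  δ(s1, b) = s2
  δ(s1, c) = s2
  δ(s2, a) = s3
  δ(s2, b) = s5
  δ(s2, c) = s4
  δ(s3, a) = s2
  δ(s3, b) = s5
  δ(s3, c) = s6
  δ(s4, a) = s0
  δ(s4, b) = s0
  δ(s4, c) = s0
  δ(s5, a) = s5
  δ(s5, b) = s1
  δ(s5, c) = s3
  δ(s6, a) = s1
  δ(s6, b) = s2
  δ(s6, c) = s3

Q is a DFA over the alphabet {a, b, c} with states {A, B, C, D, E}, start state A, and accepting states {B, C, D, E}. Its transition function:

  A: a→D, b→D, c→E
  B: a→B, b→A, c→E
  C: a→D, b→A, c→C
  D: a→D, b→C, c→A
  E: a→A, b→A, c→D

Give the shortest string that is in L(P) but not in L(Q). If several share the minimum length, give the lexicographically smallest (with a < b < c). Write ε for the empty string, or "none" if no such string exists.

ac

The string ac is accepted by P but not by Q.
No shorter string lies in the difference, and ac is the lexicographically first length-2 string in L(P) \ L(Q).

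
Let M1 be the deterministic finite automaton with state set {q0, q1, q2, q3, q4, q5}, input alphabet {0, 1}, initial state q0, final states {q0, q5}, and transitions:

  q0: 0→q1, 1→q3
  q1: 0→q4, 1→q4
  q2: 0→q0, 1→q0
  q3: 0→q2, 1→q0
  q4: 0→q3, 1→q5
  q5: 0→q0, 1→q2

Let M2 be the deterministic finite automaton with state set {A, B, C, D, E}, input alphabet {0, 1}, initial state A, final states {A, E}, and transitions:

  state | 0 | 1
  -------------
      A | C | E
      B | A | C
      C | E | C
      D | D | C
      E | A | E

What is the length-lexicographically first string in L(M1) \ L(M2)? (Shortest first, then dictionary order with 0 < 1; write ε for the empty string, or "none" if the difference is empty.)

011

The string 011 is accepted by M1 but not by M2.
No shorter string lies in the difference, and 011 is the lexicographically first length-3 string in L(M1) \ L(M2).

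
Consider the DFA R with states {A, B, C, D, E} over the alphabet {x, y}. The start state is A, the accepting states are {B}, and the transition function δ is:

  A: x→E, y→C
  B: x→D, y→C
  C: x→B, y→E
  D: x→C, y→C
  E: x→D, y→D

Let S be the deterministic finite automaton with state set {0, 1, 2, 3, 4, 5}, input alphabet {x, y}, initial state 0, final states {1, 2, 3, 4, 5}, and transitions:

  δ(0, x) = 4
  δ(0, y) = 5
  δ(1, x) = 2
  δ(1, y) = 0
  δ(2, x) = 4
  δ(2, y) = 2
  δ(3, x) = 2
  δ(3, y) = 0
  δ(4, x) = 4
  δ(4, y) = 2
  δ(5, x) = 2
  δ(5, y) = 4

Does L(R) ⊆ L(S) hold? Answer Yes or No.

Yes

Exploring the product automaton R × S from the start pair (A, 0), following both machines on each input symbol, reaches 10 state pairs: (A, 0), (E, 4), (C, 5), (D, 4), (D, 2), (B, 2), (C, 4), (C, 2), (B, 4), (E, 2).
R accepts in {B} and S accepts in {1, 2, 3, 4, 5}. The reachable pairs whose R-component is accepting are (B, 2), (B, 4); in each of them the S-component is accepting too, so the product for L(R) \ L(S) (R-component accepting, S-component rejecting) has no reachable accepting pair and the difference is empty.
Hence every string in L(R) is also in L(S).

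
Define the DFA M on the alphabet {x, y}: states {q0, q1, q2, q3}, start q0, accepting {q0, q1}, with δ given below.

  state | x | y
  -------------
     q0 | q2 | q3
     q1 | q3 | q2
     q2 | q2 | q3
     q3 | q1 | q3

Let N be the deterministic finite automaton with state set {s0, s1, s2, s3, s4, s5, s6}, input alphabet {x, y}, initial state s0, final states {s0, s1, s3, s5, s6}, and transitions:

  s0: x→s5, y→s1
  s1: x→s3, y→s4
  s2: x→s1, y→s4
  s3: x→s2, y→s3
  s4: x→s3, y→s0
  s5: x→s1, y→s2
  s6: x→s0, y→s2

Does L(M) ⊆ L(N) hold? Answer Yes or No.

The string xxxyx is in L(M) but not in L(N).
So L(M) ⊄ L(N).

No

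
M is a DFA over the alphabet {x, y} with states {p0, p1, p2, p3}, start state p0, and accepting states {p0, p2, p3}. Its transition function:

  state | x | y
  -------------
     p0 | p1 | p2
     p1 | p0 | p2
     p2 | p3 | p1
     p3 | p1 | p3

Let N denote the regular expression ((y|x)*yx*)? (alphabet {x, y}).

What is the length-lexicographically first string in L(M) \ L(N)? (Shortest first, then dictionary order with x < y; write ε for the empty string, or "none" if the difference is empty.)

xx

The string xx is accepted by M but not by N.
No shorter string lies in the difference, and xx is the lexicographically first length-2 string in L(M) \ L(N).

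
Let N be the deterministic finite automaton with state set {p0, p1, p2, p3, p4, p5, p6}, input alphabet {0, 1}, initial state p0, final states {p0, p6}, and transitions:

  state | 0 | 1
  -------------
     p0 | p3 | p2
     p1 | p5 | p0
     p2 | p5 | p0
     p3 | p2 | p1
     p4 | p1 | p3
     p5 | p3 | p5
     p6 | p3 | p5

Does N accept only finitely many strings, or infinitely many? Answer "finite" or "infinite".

State p0 is reachable from the start and can reach an accepting state, and it lies on the cycle p0 → p2 → p0.
Traversing that cycle any number of times yields accepted strings of unbounded length, so the language is infinite.

infinite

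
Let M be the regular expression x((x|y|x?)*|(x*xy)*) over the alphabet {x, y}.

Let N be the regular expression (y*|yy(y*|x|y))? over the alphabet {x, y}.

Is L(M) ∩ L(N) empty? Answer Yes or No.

Converting the expression M to a DFA (subset construction, then merging equivalent states) gives the minimal DFA with states {m0, m1, m2}, start state m0, accepting states {m1} and transitions m0: x→m1, y→m2; m1: x→m1, y→m1; m2: x→m2, y→m2.
Converting the expression N to a DFA (subset construction, then merging equivalent states) gives the minimal DFA with states {n0, n1, n2, n3, n4, n5}, start state n0, accepting states {n0, n2, n3, n4, n5} and transitions n0: x→n1, y→n2; n1: x→n1, y→n1; n2: x→n1, y→n3; n3: x→n4, y→n5; n4: x→n1, y→n1; n5: x→n1, y→n5.
Exploring the product automaton M × N from the start pair (m0, n0), following both machines on each input symbol, reaches 7 state pairs: (m0, n0), (m1, n1), (m2, n2), (m2, n1), (m2, n3), (m2, n4), (m2, n5).
M accepts in {m1} and N accepts in {n0, n2, n3, n4, n5}; no reachable pair has both components accepting, so no string drives both machines to acceptance simultaneously and L(M) ∩ L(N) = ∅.
So no string is accepted by both, and the intersection is empty.

Yes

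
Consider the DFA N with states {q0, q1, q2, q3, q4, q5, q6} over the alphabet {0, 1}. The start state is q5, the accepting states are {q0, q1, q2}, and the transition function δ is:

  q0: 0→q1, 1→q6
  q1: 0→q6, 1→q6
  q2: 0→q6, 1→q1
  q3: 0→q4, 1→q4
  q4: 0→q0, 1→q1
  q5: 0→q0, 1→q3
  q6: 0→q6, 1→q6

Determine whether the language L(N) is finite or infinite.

The useful states (reachable from q5 and able to reach an accepting state) are {q0, q1, q3, q4, q5}.
Restricted to these states the transition graph has no cycle, so every accepting path has bounded length and L is finite.

finite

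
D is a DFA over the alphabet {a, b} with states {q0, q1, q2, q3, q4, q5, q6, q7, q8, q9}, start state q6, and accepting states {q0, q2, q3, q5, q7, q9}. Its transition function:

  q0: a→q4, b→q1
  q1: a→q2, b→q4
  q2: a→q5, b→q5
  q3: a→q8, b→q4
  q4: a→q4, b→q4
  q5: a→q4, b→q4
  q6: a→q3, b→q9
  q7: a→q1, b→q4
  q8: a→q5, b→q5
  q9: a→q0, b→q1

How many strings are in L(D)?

11

The useful subgraph on states {q0, q1, q2, q3, q5, q6, q8, q9} is acyclic, so L(D) is finite; the longest accepting path visits 6 useful states, giving maximum string length 5.
Counting accepting paths from q6 by length: 2 of length 1, 1 of length 2, 3 of length 3, 3 of length 4, 2 of length 5. Total 11.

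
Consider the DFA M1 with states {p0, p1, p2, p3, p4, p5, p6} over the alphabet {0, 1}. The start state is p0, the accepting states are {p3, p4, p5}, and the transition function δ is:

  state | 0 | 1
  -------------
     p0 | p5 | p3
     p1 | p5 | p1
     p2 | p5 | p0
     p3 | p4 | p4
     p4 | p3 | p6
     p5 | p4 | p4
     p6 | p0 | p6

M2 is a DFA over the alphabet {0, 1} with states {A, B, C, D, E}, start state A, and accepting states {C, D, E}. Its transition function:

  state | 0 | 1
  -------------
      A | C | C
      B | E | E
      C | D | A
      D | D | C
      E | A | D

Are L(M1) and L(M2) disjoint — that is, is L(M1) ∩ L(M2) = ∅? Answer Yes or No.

No

The string 0 is accepted by both M1 and M2.
Hence L(M1) ∩ L(M2) ≠ ∅.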